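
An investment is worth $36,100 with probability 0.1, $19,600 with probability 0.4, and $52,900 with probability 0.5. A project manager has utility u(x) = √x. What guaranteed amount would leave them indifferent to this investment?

E[u] = 0.1·√36100 + 0.4·√19600 + 0.5·√52900 = 0.1·190 + 0.4·140 + 0.5·230 = 190
CE = (190)² = 36100

$36,100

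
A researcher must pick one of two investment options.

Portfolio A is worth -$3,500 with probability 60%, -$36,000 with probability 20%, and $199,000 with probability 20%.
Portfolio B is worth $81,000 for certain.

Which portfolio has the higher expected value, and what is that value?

Portfolio B ($81,000)

Portfolio A = 0.6 × (-3500) + 0.2 × (-36000) + 0.2 × 199000 = -2100 − 7200 + 39800 = 30500
Portfolio B: 81000 (certain)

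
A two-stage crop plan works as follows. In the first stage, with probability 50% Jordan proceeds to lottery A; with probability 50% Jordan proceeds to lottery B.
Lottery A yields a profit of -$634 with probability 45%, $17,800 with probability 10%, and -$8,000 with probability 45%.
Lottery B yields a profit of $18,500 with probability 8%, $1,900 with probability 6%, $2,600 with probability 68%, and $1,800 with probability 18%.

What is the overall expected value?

$790.35

EV(A) = 0.45 × (-634) + 0.1 × 17800 + 0.45 × (-8000) = -285.3 + 1780 − 3600 = -2105.3
EV(B) = 0.08 × 18500 + 0.06 × 1900 + 0.68 × 2600 + 0.18 × 1800 = 1480 + 114 + 1768 + 324 = 3686
Overall = 0.5 × (-2105.3) + 0.5 × 3686 = -1052.65 + 1843 = 790.35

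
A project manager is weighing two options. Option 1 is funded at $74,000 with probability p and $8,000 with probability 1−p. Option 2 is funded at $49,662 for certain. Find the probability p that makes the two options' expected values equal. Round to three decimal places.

p = 0.631

p·74000 + (1−p)·8000 = 49662
66000p + 8000 = 49662
p = (49662 − 8000) / 66000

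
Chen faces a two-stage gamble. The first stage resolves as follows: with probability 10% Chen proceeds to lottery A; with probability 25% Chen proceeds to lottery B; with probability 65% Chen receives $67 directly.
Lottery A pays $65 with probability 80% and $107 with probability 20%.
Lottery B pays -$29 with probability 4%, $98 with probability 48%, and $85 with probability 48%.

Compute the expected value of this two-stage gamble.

EV(A) = 0.8 × 65 + 0.2 × 107 = 52 + 21.4 = 73.4
EV(B) = 0.04 × (-29) + 0.48 × 98 + 0.48 × 85 = -1.16 + 47.04 + 40.8 = 86.68
Branch C: 67 (certain)
Overall = 0.1 × 73.4 + 0.25 × 86.68 + 0.65 × 67 = 7.34 + 21.67 + 43.55 = 72.56

$72.56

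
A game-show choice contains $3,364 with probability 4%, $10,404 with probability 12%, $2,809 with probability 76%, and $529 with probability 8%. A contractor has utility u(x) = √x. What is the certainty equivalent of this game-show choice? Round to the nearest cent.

E[u] = 0.04·√3364 + 0.12·√10404 + 0.76·√2809 + 0.08·√529 = 0.04·58 + 0.12·102 + 0.76·53 + 0.08·23 = 56.68
CE = (56.68)² = 3212.6224

$3,212.62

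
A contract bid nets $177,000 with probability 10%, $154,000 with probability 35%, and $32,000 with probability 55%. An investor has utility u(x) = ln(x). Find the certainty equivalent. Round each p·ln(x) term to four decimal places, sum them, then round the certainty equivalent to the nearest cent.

$65,801.64

E[u] = 0.1·ln(177000) + 0.35·ln(154000) + 0.55·ln(32000) = 1.2084 + 4.1806 + 5.7054 = 11.0944
CE = e^11.0944 ≈ 65801.64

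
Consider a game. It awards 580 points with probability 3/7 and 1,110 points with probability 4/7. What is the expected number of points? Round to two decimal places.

EV = 3/7 × 580 + 4/7 × 1110 = 248.5714 + 634.2857 = 882.8571

882.86 points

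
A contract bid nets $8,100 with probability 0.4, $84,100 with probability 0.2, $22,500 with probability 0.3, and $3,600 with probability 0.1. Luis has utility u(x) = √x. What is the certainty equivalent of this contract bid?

$21,025

E[u] = 0.4·√8100 + 0.2·√84100 + 0.3·√22500 + 0.1·√3600 = 0.4·90 + 0.2·290 + 0.3·150 + 0.1·60 = 145
CE = (145)² = 21025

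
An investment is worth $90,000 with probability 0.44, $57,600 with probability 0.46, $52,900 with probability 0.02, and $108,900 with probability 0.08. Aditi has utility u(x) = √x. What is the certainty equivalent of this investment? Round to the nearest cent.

E[u] = 0.44·√90000 + 0.46·√57600 + 0.02·√52900 + 0.08·√108900 = 0.44·300 + 0.46·240 + 0.02·230 + 0.08·330 = 273.4
CE = (273.4)² = 74747.56

$74,747.56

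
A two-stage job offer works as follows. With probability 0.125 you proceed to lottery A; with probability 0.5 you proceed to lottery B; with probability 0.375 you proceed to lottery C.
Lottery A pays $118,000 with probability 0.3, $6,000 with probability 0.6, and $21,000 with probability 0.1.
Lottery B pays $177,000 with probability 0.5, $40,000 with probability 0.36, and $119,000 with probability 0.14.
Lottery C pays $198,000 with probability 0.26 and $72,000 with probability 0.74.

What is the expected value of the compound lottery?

EV(A) = 0.3 × 118000 + 0.6 × 6000 + 0.1 × 21000 = 35400 + 3600 + 2100 = 41100
EV(B) = 0.5 × 177000 + 0.36 × 40000 + 0.14 × 119000 = 88500 + 14400 + 16660 = 119560
EV(C) = 0.26 × 198000 + 0.74 × 72000 = 51480 + 53280 = 104760
Overall = 0.125 × 41100 + 0.5 × 119560 + 0.375 × 104760 = 5137.5 + 59780 + 39285 = 104202.5

$104,202.50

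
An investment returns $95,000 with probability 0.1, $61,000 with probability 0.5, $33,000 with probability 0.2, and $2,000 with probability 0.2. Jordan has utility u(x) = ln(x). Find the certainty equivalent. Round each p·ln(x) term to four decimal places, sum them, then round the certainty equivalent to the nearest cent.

E[u] = 0.1·ln(95000) + 0.5·ln(61000) + 0.2·ln(33000) + 0.2·ln(2000) = 1.1462 + 5.5093 + 2.0809 + 1.5202 = 10.2566
CE = e^10.2566 ≈ 28469.82

$28,469.82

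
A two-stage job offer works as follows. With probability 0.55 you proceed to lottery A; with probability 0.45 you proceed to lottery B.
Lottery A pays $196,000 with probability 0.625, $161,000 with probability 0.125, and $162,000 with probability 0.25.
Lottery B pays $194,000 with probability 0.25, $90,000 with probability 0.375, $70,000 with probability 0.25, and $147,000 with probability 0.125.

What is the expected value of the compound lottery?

$153,875

EV(A) = 0.625 × 196000 + 0.125 × 161000 + 0.25 × 162000 = 122500 + 20125 + 40500 = 183125
EV(B) = 0.25 × 194000 + 0.375 × 90000 + 0.25 × 70000 + 0.125 × 147000 = 48500 + 33750 + 17500 + 18375 = 118125
Overall = 0.55 × 183125 + 0.45 × 118125 = 100718.75 + 53156.25 = 153875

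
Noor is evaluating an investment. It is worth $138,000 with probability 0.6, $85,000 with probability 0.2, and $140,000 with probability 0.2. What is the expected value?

$127,800

EV = 0.6 × 138000 + 0.2 × 85000 + 0.2 × 140000 = 82800 + 17000 + 28000 = 127800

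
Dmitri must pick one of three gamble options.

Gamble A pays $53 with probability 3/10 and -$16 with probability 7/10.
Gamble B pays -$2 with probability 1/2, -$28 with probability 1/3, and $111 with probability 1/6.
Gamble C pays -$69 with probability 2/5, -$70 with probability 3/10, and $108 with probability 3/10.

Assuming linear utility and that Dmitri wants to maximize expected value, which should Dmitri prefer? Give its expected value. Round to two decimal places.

Gamble B ($8.17)

Gamble A = 3/10 × 53 + 7/10 × (-16) = 15.9 − 11.2 = 4.7
Gamble B = 1/2 × (-2) + 1/3 × (-28) + 1/6 × 111 = -1 − 9.3333 + 18.5 = 8.1667
Gamble C = 2/5 × (-69) + 3/10 × (-70) + 3/10 × 108 = -27.6 − 21 + 32.4 = -16.2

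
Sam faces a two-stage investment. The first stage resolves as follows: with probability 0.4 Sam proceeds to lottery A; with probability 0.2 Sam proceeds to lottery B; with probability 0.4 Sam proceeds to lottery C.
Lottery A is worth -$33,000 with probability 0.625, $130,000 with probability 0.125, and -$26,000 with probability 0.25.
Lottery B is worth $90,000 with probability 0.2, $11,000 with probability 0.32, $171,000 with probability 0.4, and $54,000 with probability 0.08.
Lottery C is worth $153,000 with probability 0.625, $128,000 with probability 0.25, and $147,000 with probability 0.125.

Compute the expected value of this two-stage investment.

EV(A) = 0.625 × (-33000) + 0.125 × 130000 + 0.25 × (-26000) = -20625 + 16250 − 6500 = -10875
EV(B) = 0.2 × 90000 + 0.32 × 11000 + 0.4 × 171000 + 0.08 × 54000 = 18000 + 3520 + 68400 + 4320 = 94240
EV(C) = 0.625 × 153000 + 0.25 × 128000 + 0.125 × 147000 = 95625 + 32000 + 18375 = 146000
Overall = 0.4 × (-10875) + 0.2 × 94240 + 0.4 × 146000 = -4350 + 18848 + 58400 = 72898

$72,898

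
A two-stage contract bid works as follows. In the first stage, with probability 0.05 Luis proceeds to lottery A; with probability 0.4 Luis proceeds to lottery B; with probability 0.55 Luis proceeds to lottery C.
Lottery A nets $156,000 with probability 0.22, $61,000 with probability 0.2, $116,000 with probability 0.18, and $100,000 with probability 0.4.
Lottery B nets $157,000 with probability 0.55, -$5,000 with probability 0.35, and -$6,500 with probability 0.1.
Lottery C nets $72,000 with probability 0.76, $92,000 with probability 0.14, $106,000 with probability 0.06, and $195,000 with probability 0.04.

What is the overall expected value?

$83,918

EV(A) = 0.22 × 156000 + 0.2 × 61000 + 0.18 × 116000 + 0.4 × 100000 = 34320 + 12200 + 20880 + 40000 = 107400
EV(B) = 0.55 × 157000 + 0.35 × (-5000) + 0.1 × (-6500) = 86350 − 1750 − 650 = 83950
EV(C) = 0.76 × 72000 + 0.14 × 92000 + 0.06 × 106000 + 0.04 × 195000 = 54720 + 12880 + 6360 + 7800 = 81760
Overall = 0.05 × 107400 + 0.4 × 83950 + 0.55 × 81760 = 5370 + 33580 + 44968 = 83918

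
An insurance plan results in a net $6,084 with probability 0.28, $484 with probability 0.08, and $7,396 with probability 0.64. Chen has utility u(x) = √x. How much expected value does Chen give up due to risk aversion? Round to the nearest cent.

$291.43

E[u] = 0.28·√6084 + 0.08·√484 + 0.64·√7396 = 0.28·78 + 0.08·22 + 0.64·86 = 78.64
CE = (78.64)² = 6184.2496
Risk premium = EV − CE = 6475.68 − 6184.2496 = 291.4304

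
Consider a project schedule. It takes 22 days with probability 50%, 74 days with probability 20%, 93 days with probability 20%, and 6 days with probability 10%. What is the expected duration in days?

45 days

EV = 0.5 × 22 + 0.2 × 74 + 0.2 × 93 + 0.1 × 6 = 11 + 14.8 + 18.6 + 0.6 = 45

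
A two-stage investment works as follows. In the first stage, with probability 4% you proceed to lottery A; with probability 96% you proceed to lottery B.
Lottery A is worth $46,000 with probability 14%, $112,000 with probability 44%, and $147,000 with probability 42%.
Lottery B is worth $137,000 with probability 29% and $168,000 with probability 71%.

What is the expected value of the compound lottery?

$157,348

EV(A) = 0.14 × 46000 + 0.44 × 112000 + 0.42 × 147000 = 6440 + 49280 + 61740 = 117460
EV(B) = 0.29 × 137000 + 0.71 × 168000 = 39730 + 119280 = 159010
Overall = 0.04 × 117460 + 0.96 × 159010 = 4698.4 + 152649.6 = 157348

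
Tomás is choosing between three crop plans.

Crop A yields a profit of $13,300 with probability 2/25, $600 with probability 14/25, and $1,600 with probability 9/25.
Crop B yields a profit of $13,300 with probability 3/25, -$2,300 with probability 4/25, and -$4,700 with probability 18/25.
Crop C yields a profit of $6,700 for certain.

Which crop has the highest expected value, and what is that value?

Crop C ($6,700)

Crop A = 2/25 × 13300 + 14/25 × 600 + 9/25 × 1600 = 1064 + 336 + 576 = 1976
Crop B = 3/25 × 13300 + 4/25 × (-2300) + 18/25 × (-4700) = 1596 − 368 − 3384 = -2156
Crop C: 6700 (certain)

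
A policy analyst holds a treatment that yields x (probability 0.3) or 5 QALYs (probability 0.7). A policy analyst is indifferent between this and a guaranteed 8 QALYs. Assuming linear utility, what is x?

x = 15 QALYs

0.3·x + 0.7·5 = 8
0.3·x = 8 − 3.5 = 4.5
x = 4.5 / 0.3 = 15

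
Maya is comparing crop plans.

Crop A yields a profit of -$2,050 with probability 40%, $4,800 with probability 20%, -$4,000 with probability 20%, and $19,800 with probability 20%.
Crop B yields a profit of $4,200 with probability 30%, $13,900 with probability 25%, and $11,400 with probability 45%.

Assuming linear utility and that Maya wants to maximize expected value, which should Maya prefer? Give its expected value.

Crop B ($9,865)

Crop A = 0.4 × (-2050) + 0.2 × 4800 + 0.2 × (-4000) + 0.2 × 19800 = -820 + 960 − 800 + 3960 = 3300
Crop B = 0.3 × 4200 + 0.25 × 13900 + 0.45 × 11400 = 1260 + 3475 + 5130 = 9865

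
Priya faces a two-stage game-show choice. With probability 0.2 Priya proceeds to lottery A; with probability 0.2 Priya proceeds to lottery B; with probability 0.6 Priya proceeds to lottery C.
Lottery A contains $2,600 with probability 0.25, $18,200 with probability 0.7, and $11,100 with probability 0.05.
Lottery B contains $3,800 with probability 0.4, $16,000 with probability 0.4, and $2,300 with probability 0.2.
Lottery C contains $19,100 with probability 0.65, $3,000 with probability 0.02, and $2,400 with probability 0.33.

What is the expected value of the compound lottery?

EV(A) = 0.25 × 2600 + 0.7 × 18200 + 0.05 × 11100 = 650 + 12740 + 555 = 13945
EV(B) = 0.4 × 3800 + 0.4 × 16000 + 0.2 × 2300 = 1520 + 6400 + 460 = 8380
EV(C) = 0.65 × 19100 + 0.02 × 3000 + 0.33 × 2400 = 12415 + 60 + 792 = 13267
Overall = 0.2 × 13945 + 0.2 × 8380 + 0.6 × 13267 = 2789 + 1676 + 7960.2 = 12425.2

$12,425.20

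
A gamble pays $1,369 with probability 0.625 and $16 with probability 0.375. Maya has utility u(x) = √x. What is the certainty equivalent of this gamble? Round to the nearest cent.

$606.39

E[u] = 0.625·√1369 + 0.375·√16 = 0.625·37 + 0.375·4 = 24.625
CE = (24.625)² = 606.390625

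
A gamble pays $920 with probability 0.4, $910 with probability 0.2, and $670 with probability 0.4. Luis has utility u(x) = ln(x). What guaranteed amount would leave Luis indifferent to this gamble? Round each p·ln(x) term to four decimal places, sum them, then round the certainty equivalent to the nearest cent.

E[u] = 0.4·ln(920) + 0.2·ln(910) + 0.4·ln(670) = 2.7297 + 1.3627 + 2.6029 = 6.6953
CE = e^6.6953 ≈ 808.60

$808.60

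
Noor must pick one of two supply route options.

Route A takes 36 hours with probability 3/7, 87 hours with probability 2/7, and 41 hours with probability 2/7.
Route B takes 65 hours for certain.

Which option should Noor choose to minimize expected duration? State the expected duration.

Route A (52 hours)

Route A = 3/7 × 36 + 2/7 × 87 + 2/7 × 41 = 15.4286 + 24.8571 + 11.7143 = 52
Route B: 65 (certain)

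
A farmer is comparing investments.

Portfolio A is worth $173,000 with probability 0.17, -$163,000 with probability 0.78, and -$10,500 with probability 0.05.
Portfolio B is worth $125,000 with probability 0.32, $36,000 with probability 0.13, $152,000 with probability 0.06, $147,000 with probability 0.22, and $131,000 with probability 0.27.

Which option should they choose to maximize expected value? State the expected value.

Portfolio A = 0.17 × 173000 + 0.78 × (-163000) + 0.05 × (-10500) = 29410 − 127140 − 525 = -98255
Portfolio B = 0.32 × 125000 + 0.13 × 36000 + 0.06 × 152000 + 0.22 × 147000 + 0.27 × 131000 = 40000 + 4680 + 9120 + 32340 + 35370 = 121510

Portfolio B ($121,510)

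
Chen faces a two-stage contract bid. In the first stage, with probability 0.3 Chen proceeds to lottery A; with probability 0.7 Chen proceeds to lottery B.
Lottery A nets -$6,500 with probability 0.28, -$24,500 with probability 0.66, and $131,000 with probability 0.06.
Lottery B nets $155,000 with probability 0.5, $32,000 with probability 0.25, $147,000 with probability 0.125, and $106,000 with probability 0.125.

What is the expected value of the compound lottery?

EV(A) = 0.28 × (-6500) + 0.66 × (-24500) + 0.06 × 131000 = -1820 − 16170 + 7860 = -10130
EV(B) = 0.5 × 155000 + 0.25 × 32000 + 0.125 × 147000 + 0.125 × 106000 = 77500 + 8000 + 18375 + 13250 = 117125
Overall = 0.3 × (-10130) + 0.7 × 117125 = -3039 + 81987.5 = 78948.5

$78,948.50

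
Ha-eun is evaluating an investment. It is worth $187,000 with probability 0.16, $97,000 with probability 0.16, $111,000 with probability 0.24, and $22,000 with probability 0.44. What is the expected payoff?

EV = 0.16 × 187000 + 0.16 × 97000 + 0.24 × 111000 + 0.44 × 22000 = 29920 + 15520 + 26640 + 9680 = 81760

$81,760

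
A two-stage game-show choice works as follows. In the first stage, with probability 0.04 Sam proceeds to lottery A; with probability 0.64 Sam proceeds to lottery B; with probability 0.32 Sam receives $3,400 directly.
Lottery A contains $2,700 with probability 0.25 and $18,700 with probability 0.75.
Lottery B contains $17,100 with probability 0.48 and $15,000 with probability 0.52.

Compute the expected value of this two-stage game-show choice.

$11,921.12

EV(A) = 0.25 × 2700 + 0.75 × 18700 = 675 + 14025 = 14700
EV(B) = 0.48 × 17100 + 0.52 × 15000 = 8208 + 7800 = 16008
Branch C: 3400 (certain)
Overall = 0.04 × 14700 + 0.64 × 16008 + 0.32 × 3400 = 588 + 10245.12 + 1088 = 11921.12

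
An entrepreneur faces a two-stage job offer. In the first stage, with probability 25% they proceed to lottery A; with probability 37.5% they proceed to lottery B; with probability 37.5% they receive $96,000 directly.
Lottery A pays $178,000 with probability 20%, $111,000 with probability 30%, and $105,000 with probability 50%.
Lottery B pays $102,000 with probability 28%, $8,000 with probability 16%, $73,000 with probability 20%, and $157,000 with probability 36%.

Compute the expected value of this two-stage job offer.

EV(A) = 0.2 × 178000 + 0.3 × 111000 + 0.5 × 105000 = 35600 + 33300 + 52500 = 121400
EV(B) = 0.28 × 102000 + 0.16 × 8000 + 0.2 × 73000 + 0.36 × 157000 = 28560 + 1280 + 14600 + 56520 = 100960
Branch C: 96000 (certain)
Overall = 0.25 × 121400 + 0.375 × 100960 + 0.375 × 96000 = 30350 + 37860 + 36000 = 104210

$104,210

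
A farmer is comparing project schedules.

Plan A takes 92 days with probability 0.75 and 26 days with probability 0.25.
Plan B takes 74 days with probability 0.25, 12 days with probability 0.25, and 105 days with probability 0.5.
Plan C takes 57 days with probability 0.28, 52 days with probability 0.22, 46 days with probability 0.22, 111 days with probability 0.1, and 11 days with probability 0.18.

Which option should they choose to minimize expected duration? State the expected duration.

Plan A = 0.75 × 92 + 0.25 × 26 = 69 + 6.5 = 75.5
Plan B = 0.25 × 74 + 0.25 × 12 + 0.5 × 105 = 18.5 + 3 + 52.5 = 74
Plan C = 0.28 × 57 + 0.22 × 52 + 0.22 × 46 + 0.1 × 111 + 0.18 × 11 = 15.96 + 11.44 + 10.12 + 11.1 + 1.98 = 50.6

Plan C (50.6 days)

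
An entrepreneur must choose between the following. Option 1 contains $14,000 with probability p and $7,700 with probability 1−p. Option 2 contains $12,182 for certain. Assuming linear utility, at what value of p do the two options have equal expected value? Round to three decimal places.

p = 0.711

p·14000 + (1−p)·7700 = 12182
6300p + 7700 = 12182
p = (12182 − 7700) / 6300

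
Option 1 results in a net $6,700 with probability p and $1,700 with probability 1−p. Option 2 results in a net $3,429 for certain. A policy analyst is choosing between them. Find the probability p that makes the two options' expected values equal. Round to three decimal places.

p·6700 + (1−p)·1700 = 3429
5000p + 1700 = 3429
p = (3429 − 1700) / 5000

p = 0.346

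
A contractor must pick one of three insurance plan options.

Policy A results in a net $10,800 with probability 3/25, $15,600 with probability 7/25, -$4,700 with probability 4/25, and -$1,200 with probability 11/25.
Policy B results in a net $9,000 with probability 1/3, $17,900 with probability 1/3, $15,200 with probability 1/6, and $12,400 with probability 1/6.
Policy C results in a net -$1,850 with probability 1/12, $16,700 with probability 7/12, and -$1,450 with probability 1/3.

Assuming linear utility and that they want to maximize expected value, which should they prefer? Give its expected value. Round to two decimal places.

Policy A = 3/25 × 10800 + 7/25 × 15600 + 4/25 × (-4700) + 11/25 × (-1200) = 1296 + 4368 − 752 − 528 = 4384
Policy B = 1/3 × 9000 + 1/3 × 17900 + 1/6 × 15200 + 1/6 × 12400 = 3000 + 5966.6667 + 2533.3333 + 2066.6667 = 13566.6667
Policy C = 1/12 × (-1850) + 7/12 × 16700 + 1/3 × (-1450) = -154.1667 + 9741.6667 − 483.3333 = 9104.1667

Policy B ($13,566.67)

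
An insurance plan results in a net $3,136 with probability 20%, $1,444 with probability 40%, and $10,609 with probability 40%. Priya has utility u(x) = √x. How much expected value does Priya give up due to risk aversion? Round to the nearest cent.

E[u] = 0.2·√3136 + 0.4·√1444 + 0.4·√10609 = 0.2·56 + 0.4·38 + 0.4·103 = 67.6
CE = (67.6)² = 4569.76
Risk premium = EV − CE = 5448.4 − 4569.76 = 878.64

$878.64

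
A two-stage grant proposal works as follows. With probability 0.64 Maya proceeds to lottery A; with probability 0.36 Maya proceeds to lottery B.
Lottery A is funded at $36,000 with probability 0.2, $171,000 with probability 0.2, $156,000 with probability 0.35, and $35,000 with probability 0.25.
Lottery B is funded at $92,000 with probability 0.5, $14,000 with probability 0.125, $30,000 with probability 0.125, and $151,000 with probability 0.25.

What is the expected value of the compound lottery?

$99,170

EV(A) = 0.2 × 36000 + 0.2 × 171000 + 0.35 × 156000 + 0.25 × 35000 = 7200 + 34200 + 54600 + 8750 = 104750
EV(B) = 0.5 × 92000 + 0.125 × 14000 + 0.125 × 30000 + 0.25 × 151000 = 46000 + 1750 + 3750 + 37750 = 89250
Overall = 0.64 × 104750 + 0.36 × 89250 = 67040 + 32130 = 99170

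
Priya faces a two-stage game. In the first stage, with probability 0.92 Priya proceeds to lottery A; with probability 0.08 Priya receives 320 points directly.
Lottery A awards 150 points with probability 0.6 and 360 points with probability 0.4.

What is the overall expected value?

240.88 points

EV(A) = 0.6 × 150 + 0.4 × 360 = 90 + 144 = 234
Branch B: 320 (certain)
Overall = 0.92 × 234 + 0.08 × 320 = 215.28 + 25.6 = 240.88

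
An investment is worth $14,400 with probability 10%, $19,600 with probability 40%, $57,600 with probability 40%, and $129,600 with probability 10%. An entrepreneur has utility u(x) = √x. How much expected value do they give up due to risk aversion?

$5,280

E[u] = 0.1·√14400 + 0.4·√19600 + 0.4·√57600 + 0.1·√129600 = 0.1·120 + 0.4·140 + 0.4·240 + 0.1·360 = 200
CE = (200)² = 40000
Risk premium = EV − CE = 45280 − 40000 = 5280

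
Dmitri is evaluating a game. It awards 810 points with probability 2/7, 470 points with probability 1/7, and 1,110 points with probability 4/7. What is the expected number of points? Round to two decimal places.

EV = 2/7 × 810 + 1/7 × 470 + 4/7 × 1110 = 231.4286 + 67.1429 + 634.2857 = 932.8571

932.86 points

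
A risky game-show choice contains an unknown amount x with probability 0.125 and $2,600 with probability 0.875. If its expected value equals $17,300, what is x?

x = $120,200

0.125·x + 0.875·2600 = 17300
0.125·x = 17300 − 2275 = 15025
x = 15025 / 0.125 = 120200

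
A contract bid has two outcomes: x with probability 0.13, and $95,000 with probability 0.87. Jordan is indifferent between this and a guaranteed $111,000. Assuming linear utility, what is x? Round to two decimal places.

x = $218,076.92

0.13·x + 0.87·95000 = 111000
0.13·x = 111000 − 82650 = 28350
x = 28350 / 0.13 = 218076.9231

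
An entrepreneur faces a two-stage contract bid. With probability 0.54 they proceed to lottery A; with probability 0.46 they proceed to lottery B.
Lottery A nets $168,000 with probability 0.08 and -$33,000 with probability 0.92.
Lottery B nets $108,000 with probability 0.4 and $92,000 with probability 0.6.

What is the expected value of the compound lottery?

$36,127.20

EV(A) = 0.08 × 168000 + 0.92 × (-33000) = 13440 − 30360 = -16920
EV(B) = 0.4 × 108000 + 0.6 × 92000 = 43200 + 55200 = 98400
Overall = 0.54 × (-16920) + 0.46 × 98400 = -9136.8 + 45264 = 36127.2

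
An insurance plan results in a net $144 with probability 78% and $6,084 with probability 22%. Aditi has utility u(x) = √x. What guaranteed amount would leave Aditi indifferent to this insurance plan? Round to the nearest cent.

E[u] = 0.78·√144 + 0.22·√6084 = 0.78·12 + 0.22·78 = 26.52
CE = (26.52)² = 703.3104

$703.31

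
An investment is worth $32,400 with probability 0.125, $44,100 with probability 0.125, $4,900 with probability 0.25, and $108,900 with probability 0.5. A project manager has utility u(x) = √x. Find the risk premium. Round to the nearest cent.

$11,760.94

E[u] = 0.125·√32400 + 0.125·√44100 + 0.25·√4900 + 0.5·√108900 = 0.125·180 + 0.125·210 + 0.25·70 + 0.5·330 = 231.25
CE = (231.25)² = 53476.5625
Risk premium = EV − CE = 65237.5 − 53476.5625 = 11760.9375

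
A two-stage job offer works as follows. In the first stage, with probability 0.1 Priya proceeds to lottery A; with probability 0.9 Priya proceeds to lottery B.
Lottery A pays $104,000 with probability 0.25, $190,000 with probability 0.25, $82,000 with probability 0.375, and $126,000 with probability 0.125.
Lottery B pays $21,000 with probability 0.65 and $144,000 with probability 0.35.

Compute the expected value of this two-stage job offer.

$69,645

EV(A) = 0.25 × 104000 + 0.25 × 190000 + 0.375 × 82000 + 0.125 × 126000 = 26000 + 47500 + 30750 + 15750 = 120000
EV(B) = 0.65 × 21000 + 0.35 × 144000 = 13650 + 50400 = 64050
Overall = 0.1 × 120000 + 0.9 × 64050 = 12000 + 57645 = 69645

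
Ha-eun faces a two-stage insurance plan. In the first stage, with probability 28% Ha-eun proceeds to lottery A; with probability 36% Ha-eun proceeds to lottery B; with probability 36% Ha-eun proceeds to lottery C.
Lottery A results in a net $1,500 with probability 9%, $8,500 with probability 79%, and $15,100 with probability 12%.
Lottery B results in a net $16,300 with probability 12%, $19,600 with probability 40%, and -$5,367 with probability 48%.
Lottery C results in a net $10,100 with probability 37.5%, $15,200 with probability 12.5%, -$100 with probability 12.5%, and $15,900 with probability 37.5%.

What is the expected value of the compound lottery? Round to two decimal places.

EV(A) = 0.09 × 1500 + 0.79 × 8500 + 0.12 × 15100 = 135 + 6715 + 1812 = 8662
EV(B) = 0.12 × 16300 + 0.4 × 19600 + 0.48 × (-5367) = 1956 + 7840 − 2576.16 = 7219.84
EV(C) = 0.375 × 10100 + 0.125 × 15200 + 0.125 × (-100) + 0.375 × 15900 = 3787.5 + 1900 − 12.5 + 5962.5 = 11637.5
Overall = 0.28 × 8662 + 0.36 × 7219.84 + 0.36 × 11637.5 = 2425.36 + 2599.1424 + 4189.5 = 9214.0024

$9,214.00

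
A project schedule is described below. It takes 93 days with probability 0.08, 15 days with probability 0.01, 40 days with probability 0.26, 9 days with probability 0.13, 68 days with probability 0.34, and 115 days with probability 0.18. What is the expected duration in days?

62.98 days

EV = 0.08 × 93 + 0.01 × 15 + 0.26 × 40 + 0.13 × 9 + 0.34 × 68 + 0.18 × 115 = 7.44 + 0.15 + 10.4 + 1.17 + 23.12 + 20.7 = 62.98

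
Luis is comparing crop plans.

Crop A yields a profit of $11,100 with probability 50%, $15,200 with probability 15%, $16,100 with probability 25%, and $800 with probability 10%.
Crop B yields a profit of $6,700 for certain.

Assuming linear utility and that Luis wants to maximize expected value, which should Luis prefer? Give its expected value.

Crop A = 0.5 × 11100 + 0.15 × 15200 + 0.25 × 16100 + 0.1 × 800 = 5550 + 2280 + 4025 + 80 = 11935
Crop B: 6700 (certain)

Crop A ($11,935)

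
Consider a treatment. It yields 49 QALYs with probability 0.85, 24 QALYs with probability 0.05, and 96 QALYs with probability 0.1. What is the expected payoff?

52.45 QALYs

EV = 0.85 × 49 + 0.05 × 24 + 0.1 × 96 = 41.65 + 1.2 + 9.6 = 52.45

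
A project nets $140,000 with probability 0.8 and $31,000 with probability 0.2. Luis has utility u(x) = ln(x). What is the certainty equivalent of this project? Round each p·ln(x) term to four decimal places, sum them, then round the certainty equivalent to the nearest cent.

$103,548.98

E[u] = 0.8·ln(140000) + 0.2·ln(31000) = 9.4795 + 2.0683 = 11.5478
CE = e^11.5478 ≈ 103548.98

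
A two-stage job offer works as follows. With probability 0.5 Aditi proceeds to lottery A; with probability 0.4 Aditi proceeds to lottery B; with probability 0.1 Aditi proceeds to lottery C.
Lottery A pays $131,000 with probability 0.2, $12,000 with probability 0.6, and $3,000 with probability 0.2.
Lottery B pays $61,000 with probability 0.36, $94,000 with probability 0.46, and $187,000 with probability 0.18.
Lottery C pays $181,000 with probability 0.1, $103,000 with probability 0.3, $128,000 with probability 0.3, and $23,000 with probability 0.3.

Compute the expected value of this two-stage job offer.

$65,974

EV(A) = 0.2 × 131000 + 0.6 × 12000 + 0.2 × 3000 = 26200 + 7200 + 600 = 34000
EV(B) = 0.36 × 61000 + 0.46 × 94000 + 0.18 × 187000 = 21960 + 43240 + 33660 = 98860
EV(C) = 0.1 × 181000 + 0.3 × 103000 + 0.3 × 128000 + 0.3 × 23000 = 18100 + 30900 + 38400 + 6900 = 94300
Overall = 0.5 × 34000 + 0.4 × 98860 + 0.1 × 94300 = 17000 + 39544 + 9430 = 65974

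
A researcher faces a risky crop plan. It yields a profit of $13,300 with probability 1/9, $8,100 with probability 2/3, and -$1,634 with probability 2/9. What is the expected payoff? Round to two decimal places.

EV = 1/9 × 13300 + 2/3 × 8100 + 2/9 × (-1634) = 1477.7778 + 5400 − 363.1111 = 6514.6667

$6,514.67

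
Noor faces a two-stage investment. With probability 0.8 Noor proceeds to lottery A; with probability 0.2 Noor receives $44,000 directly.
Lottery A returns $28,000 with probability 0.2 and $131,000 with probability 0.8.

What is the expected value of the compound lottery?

EV(A) = 0.2 × 28000 + 0.8 × 131000 = 5600 + 104800 = 110400
Branch B: 44000 (certain)
Overall = 0.8 × 110400 + 0.2 × 44000 = 88320 + 8800 = 97120

$97,120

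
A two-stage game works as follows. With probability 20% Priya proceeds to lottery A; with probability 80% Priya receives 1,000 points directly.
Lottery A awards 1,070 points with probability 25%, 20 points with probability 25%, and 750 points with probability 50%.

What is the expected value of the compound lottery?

929.5 points

EV(A) = 0.25 × 1070 + 0.25 × 20 + 0.5 × 750 = 267.5 + 5 + 375 = 647.5
Branch B: 1000 (certain)
Overall = 0.2 × 647.5 + 0.8 × 1000 = 129.5 + 800 = 929.5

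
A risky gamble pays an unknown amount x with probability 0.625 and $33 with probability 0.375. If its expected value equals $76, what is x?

x = $101.80

0.625·x + 0.375·33 = 76
0.625·x = 76 − 12.375 = 63.625
x = 63.625 / 0.625 = 101.8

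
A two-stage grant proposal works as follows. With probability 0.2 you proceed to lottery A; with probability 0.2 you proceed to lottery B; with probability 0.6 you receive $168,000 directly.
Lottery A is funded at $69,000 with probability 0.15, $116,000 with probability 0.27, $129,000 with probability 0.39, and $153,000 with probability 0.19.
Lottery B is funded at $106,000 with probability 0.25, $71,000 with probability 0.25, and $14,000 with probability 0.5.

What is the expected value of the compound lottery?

$135,260

EV(A) = 0.15 × 69000 + 0.27 × 116000 + 0.39 × 129000 + 0.19 × 153000 = 10350 + 31320 + 50310 + 29070 = 121050
EV(B) = 0.25 × 106000 + 0.25 × 71000 + 0.5 × 14000 = 26500 + 17750 + 7000 = 51250
Branch C: 168000 (certain)
Overall = 0.2 × 121050 + 0.2 × 51250 + 0.6 × 168000 = 24210 + 10250 + 100800 = 135260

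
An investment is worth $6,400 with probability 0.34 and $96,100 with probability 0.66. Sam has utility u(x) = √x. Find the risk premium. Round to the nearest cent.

$11,870.76

E[u] = 0.34·√6400 + 0.66·√96100 = 0.34·80 + 0.66·310 = 231.8
CE = (231.8)² = 53731.24
Risk premium = EV − CE = 65602 − 53731.24 = 11870.76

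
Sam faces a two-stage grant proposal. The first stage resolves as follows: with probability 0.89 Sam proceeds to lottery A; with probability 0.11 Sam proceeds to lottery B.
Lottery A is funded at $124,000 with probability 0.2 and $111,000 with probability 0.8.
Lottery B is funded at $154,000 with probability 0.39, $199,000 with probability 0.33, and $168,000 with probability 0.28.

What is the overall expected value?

EV(A) = 0.2 × 124000 + 0.8 × 111000 = 24800 + 88800 = 113600
EV(B) = 0.39 × 154000 + 0.33 × 199000 + 0.28 × 168000 = 60060 + 65670 + 47040 = 172770
Overall = 0.89 × 113600 + 0.11 × 172770 = 101104 + 19004.7 = 120108.7

$120,108.70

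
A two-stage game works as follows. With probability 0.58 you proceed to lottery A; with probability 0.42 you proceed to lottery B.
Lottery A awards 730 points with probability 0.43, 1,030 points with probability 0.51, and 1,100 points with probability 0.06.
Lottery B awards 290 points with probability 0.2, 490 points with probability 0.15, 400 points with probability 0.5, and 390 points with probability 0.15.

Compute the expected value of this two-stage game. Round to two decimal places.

EV(A) = 0.43 × 730 + 0.51 × 1030 + 0.06 × 1100 = 313.9 + 525.3 + 66 = 905.2
EV(B) = 0.2 × 290 + 0.15 × 490 + 0.5 × 400 + 0.15 × 390 = 58 + 73.5 + 200 + 58.5 = 390
Overall = 0.58 × 905.2 + 0.42 × 390 = 525.016 + 163.8 = 688.816

688.82 points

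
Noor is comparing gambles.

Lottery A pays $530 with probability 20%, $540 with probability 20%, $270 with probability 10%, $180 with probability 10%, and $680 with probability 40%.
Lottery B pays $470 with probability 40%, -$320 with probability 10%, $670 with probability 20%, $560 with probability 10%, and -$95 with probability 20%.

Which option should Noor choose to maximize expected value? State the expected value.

Lottery A ($531)

Lottery A = 0.2 × 530 + 0.2 × 540 + 0.1 × 270 + 0.1 × 180 + 0.4 × 680 = 106 + 108 + 27 + 18 + 272 = 531
Lottery B = 0.4 × 470 + 0.1 × (-320) + 0.2 × 670 + 0.1 × 560 + 0.2 × (-95) = 188 − 32 + 134 + 56 − 19 = 327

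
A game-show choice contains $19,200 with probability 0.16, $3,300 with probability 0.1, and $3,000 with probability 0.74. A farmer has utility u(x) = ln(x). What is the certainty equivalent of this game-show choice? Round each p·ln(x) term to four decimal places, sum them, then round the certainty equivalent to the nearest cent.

E[u] = 0.16·ln(19200) + 0.1·ln(3300) + 0.74·ln(3000) = 1.5780 + 0.8102 + 5.9247 = 8.3129
CE = e^8.3129 ≈ 4076.12

$4,076.12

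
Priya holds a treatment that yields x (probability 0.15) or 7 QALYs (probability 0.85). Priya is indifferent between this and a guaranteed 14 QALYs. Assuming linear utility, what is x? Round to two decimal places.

0.15·x + 0.85·7 = 14
0.15·x = 14 − 5.95 = 8.05
x = 8.05 / 0.15 = 53.6667

x = 53.67 QALYs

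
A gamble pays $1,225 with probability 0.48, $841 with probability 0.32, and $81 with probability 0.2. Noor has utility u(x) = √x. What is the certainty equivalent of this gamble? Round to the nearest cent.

$777.29

E[u] = 0.48·√1225 + 0.32·√841 + 0.2·√81 = 0.48·35 + 0.32·29 + 0.2·9 = 27.88
CE = (27.88)² = 777.2944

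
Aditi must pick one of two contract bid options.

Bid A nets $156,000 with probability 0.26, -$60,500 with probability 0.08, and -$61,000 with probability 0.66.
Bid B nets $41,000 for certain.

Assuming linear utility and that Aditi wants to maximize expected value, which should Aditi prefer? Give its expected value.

Bid A = 0.26 × 156000 + 0.08 × (-60500) + 0.66 × (-61000) = 40560 − 4840 − 40260 = -4540
Bid B: 41000 (certain)

Bid B ($41,000)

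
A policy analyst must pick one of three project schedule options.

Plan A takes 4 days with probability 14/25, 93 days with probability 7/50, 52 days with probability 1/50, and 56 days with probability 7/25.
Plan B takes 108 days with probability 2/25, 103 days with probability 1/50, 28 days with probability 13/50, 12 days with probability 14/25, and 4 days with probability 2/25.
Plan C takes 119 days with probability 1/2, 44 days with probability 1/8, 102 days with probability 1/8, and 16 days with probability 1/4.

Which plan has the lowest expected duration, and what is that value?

Plan A = 14/25 × 4 + 7/50 × 93 + 1/50 × 52 + 7/25 × 56 = 2.24 + 13.02 + 1.04 + 15.68 = 31.98
Plan B = 2/25 × 108 + 1/50 × 103 + 13/50 × 28 + 14/25 × 12 + 2/25 × 4 = 8.64 + 2.06 + 7.28 + 6.72 + 0.32 = 25.02
Plan C = 1/2 × 119 + 1/8 × 44 + 1/8 × 102 + 1/4 × 16 = 59.5 + 5.5 + 12.75 + 4 = 81.75

Plan B (25.02 days)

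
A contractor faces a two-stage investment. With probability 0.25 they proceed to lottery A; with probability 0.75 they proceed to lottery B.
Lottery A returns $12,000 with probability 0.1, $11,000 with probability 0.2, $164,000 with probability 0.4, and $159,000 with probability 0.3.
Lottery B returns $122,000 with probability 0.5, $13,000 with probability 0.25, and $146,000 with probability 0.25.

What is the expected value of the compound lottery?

EV(A) = 0.1 × 12000 + 0.2 × 11000 + 0.4 × 164000 + 0.3 × 159000 = 1200 + 2200 + 65600 + 47700 = 116700
EV(B) = 0.5 × 122000 + 0.25 × 13000 + 0.25 × 146000 = 61000 + 3250 + 36500 = 100750
Overall = 0.25 × 116700 + 0.75 × 100750 = 29175 + 75562.5 = 104737.5

$104,737.50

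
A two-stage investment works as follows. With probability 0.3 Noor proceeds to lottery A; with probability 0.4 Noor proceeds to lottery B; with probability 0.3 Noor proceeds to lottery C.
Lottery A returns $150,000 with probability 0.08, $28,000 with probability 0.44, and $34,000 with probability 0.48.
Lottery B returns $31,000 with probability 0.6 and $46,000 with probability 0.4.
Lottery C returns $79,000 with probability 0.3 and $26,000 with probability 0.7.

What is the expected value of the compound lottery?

$39,562

EV(A) = 0.08 × 150000 + 0.44 × 28000 + 0.48 × 34000 = 12000 + 12320 + 16320 = 40640
EV(B) = 0.6 × 31000 + 0.4 × 46000 = 18600 + 18400 = 37000
EV(C) = 0.3 × 79000 + 0.7 × 26000 = 23700 + 18200 = 41900
Overall = 0.3 × 40640 + 0.4 × 37000 + 0.3 × 41900 = 12192 + 14800 + 12570 = 39562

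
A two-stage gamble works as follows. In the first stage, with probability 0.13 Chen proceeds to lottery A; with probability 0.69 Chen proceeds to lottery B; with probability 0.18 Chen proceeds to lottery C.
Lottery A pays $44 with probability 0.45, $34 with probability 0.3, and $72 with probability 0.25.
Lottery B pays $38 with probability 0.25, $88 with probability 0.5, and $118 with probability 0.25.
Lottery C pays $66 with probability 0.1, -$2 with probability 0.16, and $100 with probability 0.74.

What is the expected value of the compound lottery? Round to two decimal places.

EV(A) = 0.45 × 44 + 0.3 × 34 + 0.25 × 72 = 19.8 + 10.2 + 18 = 48
EV(B) = 0.25 × 38 + 0.5 × 88 + 0.25 × 118 = 9.5 + 44 + 29.5 = 83
EV(C) = 0.1 × 66 + 0.16 × (-2) + 0.74 × 100 = 6.6 − 0.32 + 74 = 80.28
Overall = 0.13 × 48 + 0.69 × 83 + 0.18 × 80.28 = 6.24 + 57.27 + 14.4504 = 77.9604

$77.96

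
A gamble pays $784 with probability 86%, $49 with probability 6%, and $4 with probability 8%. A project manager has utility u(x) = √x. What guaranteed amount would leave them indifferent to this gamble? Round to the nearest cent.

$608.12

E[u] = 0.86·√784 + 0.06·√49 + 0.08·√4 = 0.86·28 + 0.06·7 + 0.08·2 = 24.66
CE = (24.66)² = 608.1156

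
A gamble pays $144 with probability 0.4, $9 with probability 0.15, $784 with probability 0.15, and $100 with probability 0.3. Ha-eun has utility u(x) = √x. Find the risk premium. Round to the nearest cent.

$51.55

E[u] = 0.4·√144 + 0.15·√9 + 0.15·√784 + 0.3·√100 = 0.4·12 + 0.15·3 + 0.15·28 + 0.3·10 = 12.45
CE = (12.45)² = 155.0025
Risk premium = EV − CE = 206.55 − 155.0025 = 51.5475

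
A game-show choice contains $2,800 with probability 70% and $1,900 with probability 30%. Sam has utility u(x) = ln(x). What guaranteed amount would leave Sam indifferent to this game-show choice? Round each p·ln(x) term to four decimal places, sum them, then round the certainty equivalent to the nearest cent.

$2,492.65

E[u] = 0.7·ln(2800) + 0.3·ln(1900) = 5.5562 + 2.2649 = 7.8211
CE = e^7.8211 ≈ 2492.65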